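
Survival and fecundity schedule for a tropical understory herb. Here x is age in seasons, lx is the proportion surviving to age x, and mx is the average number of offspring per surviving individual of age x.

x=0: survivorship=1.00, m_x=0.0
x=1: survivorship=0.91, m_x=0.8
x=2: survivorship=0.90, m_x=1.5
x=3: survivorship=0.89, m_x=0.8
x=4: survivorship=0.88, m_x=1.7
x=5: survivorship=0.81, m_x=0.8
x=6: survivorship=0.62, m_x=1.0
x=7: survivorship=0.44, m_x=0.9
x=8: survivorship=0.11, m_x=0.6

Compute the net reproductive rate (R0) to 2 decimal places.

lx·mx by age: 0, 0.728, 1.35, 0.712, 1.496, 0.648, 0.62, 0.396, 0.066
R0 = Σ lx·mx = 6.016 → 6.02

6.02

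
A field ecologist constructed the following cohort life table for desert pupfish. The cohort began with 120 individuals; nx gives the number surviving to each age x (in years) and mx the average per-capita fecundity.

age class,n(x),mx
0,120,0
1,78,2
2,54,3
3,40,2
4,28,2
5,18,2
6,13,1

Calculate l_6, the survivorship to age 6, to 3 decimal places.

l_6 = n_6/n_0 = 13/120 = 0.108333… → 0.108

0.108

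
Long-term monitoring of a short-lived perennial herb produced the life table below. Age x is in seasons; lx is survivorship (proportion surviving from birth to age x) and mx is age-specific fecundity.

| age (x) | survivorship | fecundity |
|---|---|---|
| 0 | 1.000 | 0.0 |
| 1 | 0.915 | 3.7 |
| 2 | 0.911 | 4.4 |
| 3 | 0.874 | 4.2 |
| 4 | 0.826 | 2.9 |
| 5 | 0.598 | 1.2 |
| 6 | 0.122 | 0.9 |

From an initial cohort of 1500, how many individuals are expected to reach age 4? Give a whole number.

1239

Expected survivors = N0 · l_4 = 1500 × 0.826 = 1239 → 1239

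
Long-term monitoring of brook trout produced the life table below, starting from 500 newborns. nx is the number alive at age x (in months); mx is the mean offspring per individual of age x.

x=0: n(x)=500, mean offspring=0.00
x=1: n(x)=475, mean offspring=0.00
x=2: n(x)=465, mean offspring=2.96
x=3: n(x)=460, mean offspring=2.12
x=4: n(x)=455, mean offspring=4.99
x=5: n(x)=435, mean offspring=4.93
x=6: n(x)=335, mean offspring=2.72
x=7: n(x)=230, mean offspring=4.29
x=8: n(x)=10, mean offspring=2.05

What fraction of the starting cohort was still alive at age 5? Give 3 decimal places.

l_5 = n_5/n_0 = 435/500 = 0.87 → 0.870

0.870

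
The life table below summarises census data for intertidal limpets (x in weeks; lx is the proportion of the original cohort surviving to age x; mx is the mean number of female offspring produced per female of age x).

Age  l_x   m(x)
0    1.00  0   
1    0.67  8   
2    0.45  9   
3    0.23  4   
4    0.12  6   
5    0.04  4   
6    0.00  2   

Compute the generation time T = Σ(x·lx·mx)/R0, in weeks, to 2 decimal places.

1.78

lx·mx: 0, 5.36, 4.05, 0.92, 0.72, 0.16, 0 → R0 = 11.21
x·lx·mx: 0, 5.36, 8.1, 2.76, 2.88, 0.8, 0 → Σ = 19.9
T = 19.9 / 11.21 = 1.775201… → 1.78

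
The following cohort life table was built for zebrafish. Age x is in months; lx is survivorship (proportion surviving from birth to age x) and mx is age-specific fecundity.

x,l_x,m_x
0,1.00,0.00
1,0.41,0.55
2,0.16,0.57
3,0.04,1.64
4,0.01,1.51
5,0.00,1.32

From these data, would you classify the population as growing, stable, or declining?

declining

R0 = Σ lx·mx = 0 + 0.2255 + 0.0912 + 0.0656 + 0.0151 + 0 = 0.3974
R0 < 1, so the population is declining.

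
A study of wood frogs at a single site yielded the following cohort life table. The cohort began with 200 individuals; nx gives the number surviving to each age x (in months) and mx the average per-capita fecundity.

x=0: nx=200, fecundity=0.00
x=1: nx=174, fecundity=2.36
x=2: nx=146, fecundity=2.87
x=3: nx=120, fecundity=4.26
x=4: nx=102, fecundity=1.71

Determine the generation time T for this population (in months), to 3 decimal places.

lx = nx/n0 = nx/200: 1, 0.87, 0.73, 0.6, 0.51
lx·mx: 0, 2.0532, 2.0951, 2.556, 0.8721 → R0 = 7.5764
x·lx·mx: 0, 2.0532, 4.1902, 7.668, 3.4884 → Σ = 17.3998
T = 17.3998 / 7.5764 = 2.296579… → 2.297

2.297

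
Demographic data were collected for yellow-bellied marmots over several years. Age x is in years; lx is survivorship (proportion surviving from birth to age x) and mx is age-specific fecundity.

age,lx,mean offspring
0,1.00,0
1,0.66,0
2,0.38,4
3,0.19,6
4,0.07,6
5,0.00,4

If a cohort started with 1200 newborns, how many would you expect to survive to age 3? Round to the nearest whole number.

228

Expected survivors = N0 · l_3 = 1200 × 0.19 = 228 → 228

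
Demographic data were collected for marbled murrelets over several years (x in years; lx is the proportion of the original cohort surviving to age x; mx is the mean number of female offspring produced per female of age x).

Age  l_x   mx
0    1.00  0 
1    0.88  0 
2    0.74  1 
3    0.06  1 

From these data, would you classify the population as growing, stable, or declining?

declining

R0 = Σ lx·mx = 0 + 0 + 0.74 + 0.06 = 0.8
R0 < 1, so the population is declining.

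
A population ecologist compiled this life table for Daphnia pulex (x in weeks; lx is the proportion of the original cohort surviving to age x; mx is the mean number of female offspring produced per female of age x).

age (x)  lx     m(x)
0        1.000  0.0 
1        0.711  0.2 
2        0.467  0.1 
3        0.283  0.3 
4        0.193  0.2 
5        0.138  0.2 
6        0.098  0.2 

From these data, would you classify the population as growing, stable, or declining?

R0 = Σ lx·mx = 0 + 0.1422 + 0.0467 + 0.0849 + 0.0386 + 0.0276 + 0.0196 = 0.3596
R0 < 1, so the population is declining.

declining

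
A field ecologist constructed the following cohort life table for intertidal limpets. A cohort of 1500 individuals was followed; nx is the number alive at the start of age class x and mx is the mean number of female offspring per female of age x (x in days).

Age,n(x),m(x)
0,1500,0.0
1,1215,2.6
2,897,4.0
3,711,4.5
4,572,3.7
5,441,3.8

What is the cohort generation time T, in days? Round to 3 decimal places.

lx = nx/n0 = nx/1500: 1, 0.81, 0.598, 0.474, 0.38133…, 0.294
lx·mx: 0, 2.106, 2.392, 2.133, 1.410933…, 1.1172 → R0 = 9.159133…
x·lx·mx: 0, 2.106, 4.784, 6.399, 5.643733…, 5.586 → Σ = 24.518733…
T = 24.518733… / 9.159133… = 2.676971… → 2.677

2.677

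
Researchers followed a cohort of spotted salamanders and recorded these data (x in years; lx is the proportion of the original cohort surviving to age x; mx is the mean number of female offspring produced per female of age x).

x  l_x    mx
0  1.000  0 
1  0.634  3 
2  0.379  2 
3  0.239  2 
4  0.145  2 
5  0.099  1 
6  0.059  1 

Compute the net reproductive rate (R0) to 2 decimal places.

lx·mx by age: 0, 1.902, 0.758, 0.478, 0.29, 0.099, 0.059
R0 = Σ lx·mx = 3.586 → 3.59

3.59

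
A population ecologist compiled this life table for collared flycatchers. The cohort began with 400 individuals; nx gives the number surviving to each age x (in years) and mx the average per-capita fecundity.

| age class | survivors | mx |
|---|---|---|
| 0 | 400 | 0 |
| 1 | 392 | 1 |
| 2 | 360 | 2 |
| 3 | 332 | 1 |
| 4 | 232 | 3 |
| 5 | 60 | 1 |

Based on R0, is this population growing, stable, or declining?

growing

lx = nx/n0 = nx/400: 1, 0.98, 0.9, 0.83, 0.58, 0.15
R0 = Σ lx·mx = 0 + 0.98 + 1.8 + 0.83 + 1.74 + 0.15 = 5.5
R0 > 1, so the population is growing.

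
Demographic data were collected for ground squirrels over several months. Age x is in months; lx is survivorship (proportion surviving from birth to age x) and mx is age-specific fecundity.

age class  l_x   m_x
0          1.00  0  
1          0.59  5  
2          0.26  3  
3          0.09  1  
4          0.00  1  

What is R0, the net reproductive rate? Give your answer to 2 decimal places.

lx·mx by age: 0, 2.95, 0.78, 0.09, 0
R0 = Σ lx·mx = 3.82 → 3.82

3.82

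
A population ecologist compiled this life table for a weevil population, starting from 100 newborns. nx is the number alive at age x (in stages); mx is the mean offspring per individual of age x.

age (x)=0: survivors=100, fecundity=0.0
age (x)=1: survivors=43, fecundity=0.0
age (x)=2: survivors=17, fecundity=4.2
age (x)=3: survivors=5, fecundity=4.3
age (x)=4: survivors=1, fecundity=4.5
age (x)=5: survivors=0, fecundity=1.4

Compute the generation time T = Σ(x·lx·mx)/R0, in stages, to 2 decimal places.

2.31

lx = nx/n0 = nx/100: 1, 0.43, 0.17, 0.05, 0.01, 0
lx·mx: 0, 0, 0.714, 0.215, 0.045, 0 → R0 = 0.974
x·lx·mx: 0, 0, 1.428, 0.645, 0.18, 0 → Σ = 2.253
T = 2.253 / 0.974 = 2.313142… → 2.31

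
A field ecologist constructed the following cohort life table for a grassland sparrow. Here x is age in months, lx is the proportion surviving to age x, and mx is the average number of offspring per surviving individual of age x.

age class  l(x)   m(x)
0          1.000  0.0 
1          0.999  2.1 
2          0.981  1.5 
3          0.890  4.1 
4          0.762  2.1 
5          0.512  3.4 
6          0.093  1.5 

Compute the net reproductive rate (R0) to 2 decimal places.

10.70

lx·mx by age: 0, 2.0979, 1.4715, 3.649, 1.6002, 1.7408, 0.1395
R0 = Σ lx·mx = 10.6989 → 10.70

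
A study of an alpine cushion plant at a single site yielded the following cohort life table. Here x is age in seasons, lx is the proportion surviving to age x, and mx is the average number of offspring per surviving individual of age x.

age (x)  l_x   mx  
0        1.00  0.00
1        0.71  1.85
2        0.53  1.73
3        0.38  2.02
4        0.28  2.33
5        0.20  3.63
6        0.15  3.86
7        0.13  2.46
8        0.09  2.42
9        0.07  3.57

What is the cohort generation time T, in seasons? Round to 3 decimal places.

lx·mx: 0, 1.3135, 0.9169, 0.7676, 0.6524, 0.726, 0.579, 0.3198, 0.2178, 0.2499 → R0 = 5.7429
x·lx·mx: 0, 1.3135, 1.8338, 2.3028, 2.6096, 3.63, 3.474, 2.2386, 1.7424, 2.2491 → Σ = 21.3938
T = 21.3938 / 5.7429 = 3.725261… → 3.725

3.725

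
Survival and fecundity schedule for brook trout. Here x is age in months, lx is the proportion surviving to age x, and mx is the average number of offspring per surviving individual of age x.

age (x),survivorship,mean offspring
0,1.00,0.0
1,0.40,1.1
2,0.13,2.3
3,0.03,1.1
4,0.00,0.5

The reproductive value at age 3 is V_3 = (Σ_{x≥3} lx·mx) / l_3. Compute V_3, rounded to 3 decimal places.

lx·mx for x ≥ 3: 0.033, 0 → sum = 0.033
V_3 = 0.033 / l_3 = 0.033 / 0.03 = 1.1 → 1.100

1.100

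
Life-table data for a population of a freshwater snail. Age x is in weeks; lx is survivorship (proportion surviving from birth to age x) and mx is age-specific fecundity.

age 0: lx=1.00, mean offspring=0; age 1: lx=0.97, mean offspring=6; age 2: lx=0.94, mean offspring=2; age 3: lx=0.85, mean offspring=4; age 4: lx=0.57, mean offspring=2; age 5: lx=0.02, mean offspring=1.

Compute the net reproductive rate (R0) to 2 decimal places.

12.26

lx·mx by age: 0, 5.82, 1.88, 3.4, 1.14, 0.02
R0 = Σ lx·mx = 12.26 → 12.26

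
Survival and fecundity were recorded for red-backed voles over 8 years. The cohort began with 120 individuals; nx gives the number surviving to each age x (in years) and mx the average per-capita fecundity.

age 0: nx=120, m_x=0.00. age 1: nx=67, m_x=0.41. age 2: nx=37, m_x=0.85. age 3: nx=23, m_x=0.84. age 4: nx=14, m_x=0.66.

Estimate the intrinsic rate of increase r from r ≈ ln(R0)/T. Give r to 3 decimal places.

lx = nx/n0 = nx/120: 1, 0.55833…, 0.30833…, 0.19167…, 0.11667…
R0 = Σ lx·mx = 0 + 0.22892… + 0.26208… + 0.161… + 0.077… = 0.729…
Σ x·lx·mx = 1.544083…; T = 1.544083…/0.729… = 2.11808…
r ≈ ln(R0)/T = ln(0.729…)/2.11808… = -0.14923… → -0.149

-0.149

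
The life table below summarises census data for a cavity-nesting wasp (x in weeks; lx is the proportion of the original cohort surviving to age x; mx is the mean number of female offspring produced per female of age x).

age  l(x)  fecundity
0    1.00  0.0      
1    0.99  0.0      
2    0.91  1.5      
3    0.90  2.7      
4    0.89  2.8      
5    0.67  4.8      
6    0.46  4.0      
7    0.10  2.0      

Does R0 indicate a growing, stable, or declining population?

R0 = Σ lx·mx = 0 + 0 + 1.365 + 2.43 + 2.492 + 3.216 + 1.84 + 0.2 = 11.543
R0 > 1, so the population is growing.

growing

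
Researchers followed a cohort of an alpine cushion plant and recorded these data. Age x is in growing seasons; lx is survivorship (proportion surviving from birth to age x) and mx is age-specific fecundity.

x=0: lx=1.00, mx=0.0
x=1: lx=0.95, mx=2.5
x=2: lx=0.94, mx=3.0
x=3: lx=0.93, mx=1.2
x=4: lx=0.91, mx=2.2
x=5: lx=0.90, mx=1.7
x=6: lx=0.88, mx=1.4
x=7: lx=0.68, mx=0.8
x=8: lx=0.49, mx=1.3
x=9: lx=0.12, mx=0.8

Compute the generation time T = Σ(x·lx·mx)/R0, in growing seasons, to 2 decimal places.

3.58

lx·mx: 0, 2.375, 2.82, 1.116, 2.002, 1.53, 1.232, 0.544, 0.637, 0.096 → R0 = 12.352
x·lx·mx: 0, 2.375, 5.64, 3.348, 8.008, 7.65, 7.392, 3.808, 5.096, 0.864 → Σ = 44.181
T = 44.181 / 12.352 = 3.57683… → 3.58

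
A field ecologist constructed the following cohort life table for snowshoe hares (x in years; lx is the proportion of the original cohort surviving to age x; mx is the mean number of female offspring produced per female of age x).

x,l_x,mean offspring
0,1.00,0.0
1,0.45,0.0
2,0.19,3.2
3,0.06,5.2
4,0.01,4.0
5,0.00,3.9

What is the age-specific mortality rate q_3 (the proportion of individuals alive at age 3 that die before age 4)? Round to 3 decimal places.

q_3 = (l_3 − l_4) / l_3 = (0.06 − 0.01) / 0.06
     = 0.05 / 0.06 = 0.833333… → 0.833

0.833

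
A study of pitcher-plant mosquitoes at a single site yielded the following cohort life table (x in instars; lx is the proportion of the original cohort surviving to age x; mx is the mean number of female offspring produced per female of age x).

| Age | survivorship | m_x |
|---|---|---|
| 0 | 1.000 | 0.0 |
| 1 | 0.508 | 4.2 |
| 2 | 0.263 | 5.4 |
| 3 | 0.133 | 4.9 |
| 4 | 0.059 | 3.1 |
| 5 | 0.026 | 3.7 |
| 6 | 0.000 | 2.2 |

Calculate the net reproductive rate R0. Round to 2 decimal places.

4.48

lx·mx by age: 0, 2.1336, 1.4202, 0.6517, 0.1829, 0.0962, 0
R0 = Σ lx·mx = 4.4846 → 4.48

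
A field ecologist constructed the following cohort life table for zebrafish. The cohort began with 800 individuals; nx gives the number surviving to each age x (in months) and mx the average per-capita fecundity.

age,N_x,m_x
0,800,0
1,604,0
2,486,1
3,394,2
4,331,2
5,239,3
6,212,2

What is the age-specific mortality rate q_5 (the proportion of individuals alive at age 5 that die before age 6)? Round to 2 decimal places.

lx = nx/n0 = nx/800: 1, 0.755, 0.6075, 0.4925, 0.41375, 0.29875, 0.265
q_5 = (l_5 − l_6) / l_5 = (0.29875 − 0.265) / 0.29875
     = 0.03375 / 0.29875 = 0.112971… → 0.11

0.11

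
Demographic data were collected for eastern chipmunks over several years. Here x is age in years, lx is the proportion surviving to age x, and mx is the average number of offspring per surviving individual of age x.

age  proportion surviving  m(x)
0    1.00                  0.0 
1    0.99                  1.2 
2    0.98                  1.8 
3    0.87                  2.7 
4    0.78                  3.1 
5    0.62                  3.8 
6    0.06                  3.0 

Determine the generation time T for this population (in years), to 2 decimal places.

3.34

lx·mx: 0, 1.188, 1.764, 2.349, 2.418, 2.356, 0.18 → R0 = 10.255
x·lx·mx: 0, 1.188, 3.528, 7.047, 9.672, 11.78, 1.08 → Σ = 34.295
T = 34.295 / 10.255 = 3.344222… → 3.34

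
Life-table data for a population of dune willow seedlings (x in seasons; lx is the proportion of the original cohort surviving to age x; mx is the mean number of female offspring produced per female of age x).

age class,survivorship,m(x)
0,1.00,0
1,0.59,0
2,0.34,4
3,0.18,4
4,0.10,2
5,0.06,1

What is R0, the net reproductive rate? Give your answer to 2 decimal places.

2.34

lx·mx by age: 0, 0, 1.36, 0.72, 0.2, 0.06
R0 = Σ lx·mx = 2.34 → 2.34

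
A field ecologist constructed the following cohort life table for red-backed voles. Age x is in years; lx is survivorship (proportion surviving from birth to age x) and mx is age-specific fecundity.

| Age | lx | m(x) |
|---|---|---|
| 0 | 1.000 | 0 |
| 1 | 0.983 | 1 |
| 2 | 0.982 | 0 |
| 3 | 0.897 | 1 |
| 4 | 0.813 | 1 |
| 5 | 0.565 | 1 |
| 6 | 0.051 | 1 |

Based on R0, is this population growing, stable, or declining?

R0 = Σ lx·mx = 0 + 0.983 + 0 + 0.897 + 0.813 + 0.565 + 0.051 = 3.309
R0 > 1, so the population is growing.

growing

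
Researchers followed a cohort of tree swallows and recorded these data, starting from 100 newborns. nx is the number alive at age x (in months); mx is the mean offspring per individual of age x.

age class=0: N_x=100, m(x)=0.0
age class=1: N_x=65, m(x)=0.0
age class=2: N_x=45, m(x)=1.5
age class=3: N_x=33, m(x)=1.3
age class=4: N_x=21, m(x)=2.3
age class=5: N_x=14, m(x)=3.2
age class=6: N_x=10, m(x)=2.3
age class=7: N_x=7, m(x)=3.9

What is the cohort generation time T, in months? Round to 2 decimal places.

3.98

lx = nx/n0 = nx/100: 1, 0.65, 0.45, 0.33, 0.21, 0.14, 0.1, 0.07
lx·mx: 0, 0, 0.675, 0.429, 0.483, 0.448, 0.23, 0.273 → R0 = 2.538
x·lx·mx: 0, 0, 1.35, 1.287, 1.932, 2.24, 1.38, 1.911 → Σ = 10.1
T = 10.1 / 2.538 = 3.979511… → 3.98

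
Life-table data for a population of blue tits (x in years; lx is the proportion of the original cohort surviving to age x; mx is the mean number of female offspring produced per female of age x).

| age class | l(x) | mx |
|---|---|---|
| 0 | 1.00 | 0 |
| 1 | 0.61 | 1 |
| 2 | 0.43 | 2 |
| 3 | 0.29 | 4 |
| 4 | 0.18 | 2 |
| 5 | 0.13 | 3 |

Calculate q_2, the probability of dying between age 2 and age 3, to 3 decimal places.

q_2 = (l_2 − l_3) / l_2 = (0.43 − 0.29) / 0.43
     = 0.14 / 0.43 = 0.325581… → 0.326

0.326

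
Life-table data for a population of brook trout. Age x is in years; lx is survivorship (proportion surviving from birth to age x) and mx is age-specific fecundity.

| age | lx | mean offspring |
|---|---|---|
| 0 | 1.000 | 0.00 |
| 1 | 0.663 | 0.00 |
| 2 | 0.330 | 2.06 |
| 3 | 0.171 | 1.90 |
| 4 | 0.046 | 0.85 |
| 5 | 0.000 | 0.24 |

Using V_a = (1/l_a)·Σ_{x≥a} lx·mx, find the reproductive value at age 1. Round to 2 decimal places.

lx·mx for x ≥ 1: 0, 0.6798, 0.3249, 0.0391, 0 → sum = 1.0438
V_1 = 1.0438 / l_1 = 1.0438 / 0.663 = 1.574359… → 1.57

1.57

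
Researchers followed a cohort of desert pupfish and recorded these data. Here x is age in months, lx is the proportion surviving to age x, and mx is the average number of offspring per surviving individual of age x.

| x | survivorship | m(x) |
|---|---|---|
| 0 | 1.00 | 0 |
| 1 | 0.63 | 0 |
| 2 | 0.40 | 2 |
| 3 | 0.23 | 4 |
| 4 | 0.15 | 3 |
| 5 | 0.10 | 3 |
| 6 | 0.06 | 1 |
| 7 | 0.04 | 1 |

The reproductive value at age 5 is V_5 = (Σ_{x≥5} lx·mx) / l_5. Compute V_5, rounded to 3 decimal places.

4.000

lx·mx for x ≥ 5: 0.3, 0.06, 0.04 → sum = 0.4
V_5 = 0.4 / l_5 = 0.4 / 0.1 = 4 → 4.000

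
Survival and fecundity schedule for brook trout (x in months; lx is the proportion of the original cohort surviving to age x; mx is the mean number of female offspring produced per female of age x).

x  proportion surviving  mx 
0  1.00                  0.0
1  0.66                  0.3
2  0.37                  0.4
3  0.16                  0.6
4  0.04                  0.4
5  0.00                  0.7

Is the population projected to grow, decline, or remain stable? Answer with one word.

declining

R0 = Σ lx·mx = 0 + 0.198 + 0.148 + 0.096 + 0.016 + 0 = 0.458
R0 < 1, so the population is declining.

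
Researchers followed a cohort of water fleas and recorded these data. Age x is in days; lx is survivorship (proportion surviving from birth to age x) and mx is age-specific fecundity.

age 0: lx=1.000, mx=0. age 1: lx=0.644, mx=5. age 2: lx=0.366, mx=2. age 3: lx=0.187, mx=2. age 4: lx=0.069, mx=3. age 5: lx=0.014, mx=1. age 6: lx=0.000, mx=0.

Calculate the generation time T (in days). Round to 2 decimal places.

1.47

lx·mx: 0, 3.22, 0.732, 0.374, 0.207, 0.014, 0 → R0 = 4.547
x·lx·mx: 0, 3.22, 1.464, 1.122, 0.828, 0.07, 0 → Σ = 6.704
T = 6.704 / 4.547 = 1.474379… → 1.47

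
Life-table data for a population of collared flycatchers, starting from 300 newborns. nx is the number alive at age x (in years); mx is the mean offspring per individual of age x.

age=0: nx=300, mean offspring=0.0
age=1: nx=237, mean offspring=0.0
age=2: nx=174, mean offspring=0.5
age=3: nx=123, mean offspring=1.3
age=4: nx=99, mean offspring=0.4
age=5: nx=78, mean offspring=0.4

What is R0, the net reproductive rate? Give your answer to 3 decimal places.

lx = nx/n0 = nx/300: 1, 0.79, 0.58, 0.41, 0.33, 0.26
lx·mx by age: 0, 0, 0.29, 0.533, 0.132, 0.104
R0 = Σ lx·mx = 1.059 → 1.059

1.059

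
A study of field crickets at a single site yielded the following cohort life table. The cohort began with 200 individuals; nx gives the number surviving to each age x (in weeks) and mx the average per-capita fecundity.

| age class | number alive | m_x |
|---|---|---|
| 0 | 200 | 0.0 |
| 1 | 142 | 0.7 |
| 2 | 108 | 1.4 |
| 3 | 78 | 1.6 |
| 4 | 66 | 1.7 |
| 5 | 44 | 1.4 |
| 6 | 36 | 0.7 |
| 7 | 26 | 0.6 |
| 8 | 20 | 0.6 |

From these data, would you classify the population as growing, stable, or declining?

growing

lx = nx/n0 = nx/200: 1, 0.71, 0.54, 0.39, 0.33, 0.22, 0.18, 0.13, 0.1
R0 = Σ lx·mx = 0 + 0.497 + 0.756 + 0.624 + 0.561 + 0.308 + 0.126 + 0.078 + 0.06 = 3.01
R0 > 1, so the population is growing.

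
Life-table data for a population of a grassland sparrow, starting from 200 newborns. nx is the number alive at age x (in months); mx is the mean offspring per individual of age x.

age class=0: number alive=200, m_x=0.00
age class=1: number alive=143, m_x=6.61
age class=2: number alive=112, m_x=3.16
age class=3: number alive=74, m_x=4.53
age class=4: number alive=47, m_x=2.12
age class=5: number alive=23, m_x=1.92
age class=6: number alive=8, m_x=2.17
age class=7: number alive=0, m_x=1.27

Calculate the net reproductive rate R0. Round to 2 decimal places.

8.98

lx = nx/n0 = nx/200: 1, 0.715, 0.56, 0.37, 0.235, 0.115, 0.04, 0
lx·mx by age: 0, 4.72615, 1.7696, 1.6761, 0.4982, 0.2208, 0.0868, 0
R0 = Σ lx·mx = 8.97765 → 8.98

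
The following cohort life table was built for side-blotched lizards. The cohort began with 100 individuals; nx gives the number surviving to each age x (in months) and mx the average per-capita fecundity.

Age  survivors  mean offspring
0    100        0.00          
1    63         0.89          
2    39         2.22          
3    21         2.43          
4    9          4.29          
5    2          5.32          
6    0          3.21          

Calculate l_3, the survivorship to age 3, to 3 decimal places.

0.210

l_3 = n_3/n_0 = 21/100 = 0.21 → 0.210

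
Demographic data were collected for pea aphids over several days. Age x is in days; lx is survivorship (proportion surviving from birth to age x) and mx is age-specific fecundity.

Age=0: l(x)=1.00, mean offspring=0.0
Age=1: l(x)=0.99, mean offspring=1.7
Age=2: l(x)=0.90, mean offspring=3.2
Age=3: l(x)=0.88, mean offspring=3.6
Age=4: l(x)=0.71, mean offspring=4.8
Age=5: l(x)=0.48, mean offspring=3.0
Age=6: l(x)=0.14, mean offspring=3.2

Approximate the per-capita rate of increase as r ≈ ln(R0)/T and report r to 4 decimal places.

0.8264

R0 = Σ lx·mx = 0 + 1.683 + 2.88 + 3.168 + 3.408 + 1.44 + 0.448 = 13.027
Σ x·lx·mx = 40.467; T = 40.467/13.027 = 3.10639…
r ≈ ln(R0)/T = ln(13.027)/3.10639… = 0.826368… → 0.8264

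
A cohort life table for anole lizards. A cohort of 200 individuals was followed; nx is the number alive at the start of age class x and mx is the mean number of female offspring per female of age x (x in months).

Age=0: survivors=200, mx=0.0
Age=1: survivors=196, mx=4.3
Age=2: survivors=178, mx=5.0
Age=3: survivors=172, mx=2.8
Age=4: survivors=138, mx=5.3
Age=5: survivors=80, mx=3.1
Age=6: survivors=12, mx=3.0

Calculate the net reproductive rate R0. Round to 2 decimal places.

lx = nx/n0 = nx/200: 1, 0.98, 0.89, 0.86, 0.69, 0.4, 0.06
lx·mx by age: 0, 4.214, 4.45, 2.408, 3.657, 1.24, 0.18
R0 = Σ lx·mx = 16.149 → 16.15

16.15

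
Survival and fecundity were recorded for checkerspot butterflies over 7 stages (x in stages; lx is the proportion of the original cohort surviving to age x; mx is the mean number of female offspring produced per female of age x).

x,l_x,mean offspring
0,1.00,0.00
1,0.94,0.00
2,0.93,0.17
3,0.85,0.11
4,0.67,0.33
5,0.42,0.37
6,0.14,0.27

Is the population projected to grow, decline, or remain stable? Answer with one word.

declining

R0 = Σ lx·mx = 0 + 0 + 0.1581 + 0.0935 + 0.2211 + 0.1554 + 0.0378 = 0.6659
R0 < 1, so the population is declining.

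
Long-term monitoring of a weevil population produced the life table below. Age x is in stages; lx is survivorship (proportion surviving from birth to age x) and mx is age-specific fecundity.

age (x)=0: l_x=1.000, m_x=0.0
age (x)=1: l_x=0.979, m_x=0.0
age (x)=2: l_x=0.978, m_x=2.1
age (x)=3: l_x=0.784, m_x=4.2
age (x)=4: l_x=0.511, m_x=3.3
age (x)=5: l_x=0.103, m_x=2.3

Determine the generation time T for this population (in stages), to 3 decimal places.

lx·mx: 0, 0, 2.0538, 3.2928, 1.6863, 0.2369 → R0 = 7.2698
x·lx·mx: 0, 0, 4.1076, 9.8784, 6.7452, 1.1845 → Σ = 21.9157
T = 21.9157 / 7.2698 = 3.014622… → 3.015

3.015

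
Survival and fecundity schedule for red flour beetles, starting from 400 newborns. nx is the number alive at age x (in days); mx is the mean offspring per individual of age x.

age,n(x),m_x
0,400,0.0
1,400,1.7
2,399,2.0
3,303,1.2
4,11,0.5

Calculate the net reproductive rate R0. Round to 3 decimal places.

4.618

lx = nx/n0 = nx/400: 1, 1, 0.9975, 0.7575, 0.0275
lx·mx by age: 0, 1.7, 1.995, 0.909, 0.01375
R0 = Σ lx·mx = 4.61775 → 4.618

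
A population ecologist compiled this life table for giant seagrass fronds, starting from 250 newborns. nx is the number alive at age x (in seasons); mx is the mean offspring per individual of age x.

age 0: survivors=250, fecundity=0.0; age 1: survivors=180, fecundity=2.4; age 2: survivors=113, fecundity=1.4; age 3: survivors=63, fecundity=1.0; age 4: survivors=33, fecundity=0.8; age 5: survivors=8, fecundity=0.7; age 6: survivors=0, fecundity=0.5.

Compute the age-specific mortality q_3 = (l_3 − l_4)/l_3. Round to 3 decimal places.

lx = nx/n0 = nx/250: 1, 0.72, 0.452, 0.252, 0.132, 0.032, 0
q_3 = (l_3 − l_4) / l_3 = (0.252 − 0.132) / 0.252
     = 0.12 / 0.252 = 0.47619… → 0.476

0.476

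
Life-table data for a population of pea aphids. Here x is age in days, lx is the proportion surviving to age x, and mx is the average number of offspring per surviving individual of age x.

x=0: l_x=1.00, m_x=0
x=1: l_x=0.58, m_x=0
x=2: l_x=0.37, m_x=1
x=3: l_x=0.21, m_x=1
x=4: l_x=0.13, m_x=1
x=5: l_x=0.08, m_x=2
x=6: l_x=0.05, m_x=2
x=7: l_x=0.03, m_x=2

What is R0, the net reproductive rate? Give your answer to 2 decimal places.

1.03

lx·mx by age: 0, 0, 0.37, 0.21, 0.13, 0.16, 0.1, 0.06
R0 = Σ lx·mx = 1.03 → 1.03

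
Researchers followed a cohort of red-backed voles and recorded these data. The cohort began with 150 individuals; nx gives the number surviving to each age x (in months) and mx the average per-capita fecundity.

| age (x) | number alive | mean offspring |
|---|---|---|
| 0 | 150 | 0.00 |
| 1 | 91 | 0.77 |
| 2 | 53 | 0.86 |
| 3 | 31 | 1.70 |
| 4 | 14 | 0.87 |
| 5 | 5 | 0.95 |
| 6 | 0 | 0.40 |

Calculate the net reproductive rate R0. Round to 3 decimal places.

lx = nx/n0 = nx/150: 1, 0.60667…, 0.35333…, 0.20667…, 0.09333…, 0.03333…, 0
lx·mx by age: 0, 0.467133…, 0.303867…, 0.351333…, 0.0812…, 0.031667…, 0
R0 = Σ lx·mx = 1.2352… → 1.235

1.235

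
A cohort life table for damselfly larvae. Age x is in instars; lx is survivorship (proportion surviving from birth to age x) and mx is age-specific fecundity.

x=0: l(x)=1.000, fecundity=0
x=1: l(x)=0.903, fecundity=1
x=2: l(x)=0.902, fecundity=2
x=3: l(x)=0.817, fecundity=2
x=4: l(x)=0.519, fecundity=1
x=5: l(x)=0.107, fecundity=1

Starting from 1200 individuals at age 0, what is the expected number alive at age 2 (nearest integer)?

1082

Expected survivors = N0 · l_2 = 1200 × 0.902 = 1082.4 → 1082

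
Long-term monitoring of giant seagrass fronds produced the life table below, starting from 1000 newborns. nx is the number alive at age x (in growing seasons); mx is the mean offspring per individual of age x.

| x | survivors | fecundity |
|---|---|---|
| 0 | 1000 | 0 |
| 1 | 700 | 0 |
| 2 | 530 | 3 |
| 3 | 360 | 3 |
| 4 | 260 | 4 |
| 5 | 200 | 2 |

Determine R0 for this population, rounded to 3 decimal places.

4.110

lx = nx/n0 = nx/1000: 1, 0.7, 0.53, 0.36, 0.26, 0.2
lx·mx by age: 0, 0, 1.59, 1.08, 1.04, 0.4
R0 = Σ lx·mx = 4.11 → 4.110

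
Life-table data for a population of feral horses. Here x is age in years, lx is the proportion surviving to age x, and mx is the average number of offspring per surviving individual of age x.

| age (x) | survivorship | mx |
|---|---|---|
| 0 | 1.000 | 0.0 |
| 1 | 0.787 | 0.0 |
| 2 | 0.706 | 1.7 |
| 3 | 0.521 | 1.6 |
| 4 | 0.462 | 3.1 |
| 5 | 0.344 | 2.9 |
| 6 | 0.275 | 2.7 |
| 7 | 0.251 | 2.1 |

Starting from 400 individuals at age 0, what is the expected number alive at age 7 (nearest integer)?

100

Expected survivors = N0 · l_7 = 400 × 0.251 = 100.4 → 100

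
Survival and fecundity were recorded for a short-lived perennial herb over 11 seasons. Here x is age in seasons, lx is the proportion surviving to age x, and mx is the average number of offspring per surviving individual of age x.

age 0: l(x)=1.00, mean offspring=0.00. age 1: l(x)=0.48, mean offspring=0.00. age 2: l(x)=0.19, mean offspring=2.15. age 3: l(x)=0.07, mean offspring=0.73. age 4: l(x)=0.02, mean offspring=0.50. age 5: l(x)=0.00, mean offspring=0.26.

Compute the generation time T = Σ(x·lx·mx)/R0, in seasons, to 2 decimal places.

lx·mx: 0, 0, 0.4085, 0.0511, 0.01, 0 → R0 = 0.4696
x·lx·mx: 0, 0, 0.817, 0.1533, 0.04, 0 → Σ = 1.0103
T = 1.0103 / 0.4696 = 2.151405… → 2.15

2.15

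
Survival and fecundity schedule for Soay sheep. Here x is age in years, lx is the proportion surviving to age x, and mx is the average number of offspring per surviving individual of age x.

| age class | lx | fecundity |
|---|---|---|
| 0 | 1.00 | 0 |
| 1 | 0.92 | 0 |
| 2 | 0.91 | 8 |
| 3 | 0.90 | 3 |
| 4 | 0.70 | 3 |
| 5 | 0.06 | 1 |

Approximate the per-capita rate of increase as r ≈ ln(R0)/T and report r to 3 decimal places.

R0 = Σ lx·mx = 0 + 0 + 7.28 + 2.7 + 2.1 + 0.06 = 12.14
Σ x·lx·mx = 31.36; T = 31.36/12.14 = 2.5832…
r ≈ ln(R0)/T = ln(12.14)/2.5832… = 0.96644… → 0.966

0.966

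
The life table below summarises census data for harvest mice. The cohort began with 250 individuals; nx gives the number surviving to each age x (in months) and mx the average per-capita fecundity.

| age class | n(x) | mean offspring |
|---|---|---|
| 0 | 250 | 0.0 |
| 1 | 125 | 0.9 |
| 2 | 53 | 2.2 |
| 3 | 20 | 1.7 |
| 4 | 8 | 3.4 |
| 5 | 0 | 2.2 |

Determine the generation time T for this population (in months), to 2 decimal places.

lx = nx/n0 = nx/250: 1, 0.5, 0.212, 0.08, 0.032, 0
lx·mx: 0, 0.45, 0.4664, 0.136, 0.1088, 0 → R0 = 1.1612
x·lx·mx: 0, 0.45, 0.9328, 0.408, 0.4352, 0 → Σ = 2.226
T = 2.226 / 1.1612 = 1.916982… → 1.92

1.92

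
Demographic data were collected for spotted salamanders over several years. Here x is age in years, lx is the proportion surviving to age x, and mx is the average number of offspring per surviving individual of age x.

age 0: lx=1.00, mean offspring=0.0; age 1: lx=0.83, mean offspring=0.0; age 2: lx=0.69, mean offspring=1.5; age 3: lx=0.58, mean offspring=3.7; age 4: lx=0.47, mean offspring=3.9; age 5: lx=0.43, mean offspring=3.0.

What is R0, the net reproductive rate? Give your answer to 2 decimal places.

6.30

lx·mx by age: 0, 0, 1.035, 2.146, 1.833, 1.29
R0 = Σ lx·mx = 6.304 → 6.30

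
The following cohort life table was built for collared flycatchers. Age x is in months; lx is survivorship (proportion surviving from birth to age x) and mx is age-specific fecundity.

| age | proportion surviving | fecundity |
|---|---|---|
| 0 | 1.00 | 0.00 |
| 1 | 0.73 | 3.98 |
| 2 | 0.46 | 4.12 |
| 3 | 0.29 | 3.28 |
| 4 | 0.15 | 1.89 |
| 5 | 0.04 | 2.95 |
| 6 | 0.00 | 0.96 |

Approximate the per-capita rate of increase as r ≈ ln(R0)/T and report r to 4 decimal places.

R0 = Σ lx·mx = 0 + 2.9054 + 1.8952 + 0.9512 + 0.2835 + 0.118 + 0 = 6.1533
Σ x·lx·mx = 11.2734; T = 11.2734/6.1533 = 1.83209…
r ≈ ln(R0)/T = ln(6.1533)/1.83209… = 0.991757… → 0.9918

0.9918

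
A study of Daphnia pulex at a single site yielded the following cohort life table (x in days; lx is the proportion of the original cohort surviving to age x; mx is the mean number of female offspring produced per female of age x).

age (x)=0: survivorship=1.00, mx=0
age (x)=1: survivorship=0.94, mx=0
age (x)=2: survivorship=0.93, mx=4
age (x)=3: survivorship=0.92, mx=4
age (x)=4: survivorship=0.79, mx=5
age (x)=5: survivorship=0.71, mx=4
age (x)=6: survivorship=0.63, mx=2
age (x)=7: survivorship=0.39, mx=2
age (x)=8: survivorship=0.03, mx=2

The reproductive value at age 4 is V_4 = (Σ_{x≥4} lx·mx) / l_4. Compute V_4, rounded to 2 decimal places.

lx·mx for x ≥ 4: 3.95, 2.84, 1.26, 0.78, 0.06 → sum = 8.89
V_4 = 8.89 / l_4 = 8.89 / 0.79 = 11.253165… → 11.25

11.25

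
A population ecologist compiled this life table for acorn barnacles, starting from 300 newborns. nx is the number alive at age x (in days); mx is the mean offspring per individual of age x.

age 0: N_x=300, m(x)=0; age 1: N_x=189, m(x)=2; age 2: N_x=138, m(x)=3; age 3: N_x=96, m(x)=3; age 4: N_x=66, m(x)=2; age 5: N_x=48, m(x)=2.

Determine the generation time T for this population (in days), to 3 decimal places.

lx = nx/n0 = nx/300: 1, 0.63, 0.46, 0.32, 0.22, 0.16
lx·mx: 0, 1.26, 1.38, 0.96, 0.44, 0.32 → R0 = 4.36
x·lx·mx: 0, 1.26, 2.76, 2.88, 1.76, 1.6 → Σ = 10.26
T = 10.26 / 4.36 = 2.353211… → 2.353

2.353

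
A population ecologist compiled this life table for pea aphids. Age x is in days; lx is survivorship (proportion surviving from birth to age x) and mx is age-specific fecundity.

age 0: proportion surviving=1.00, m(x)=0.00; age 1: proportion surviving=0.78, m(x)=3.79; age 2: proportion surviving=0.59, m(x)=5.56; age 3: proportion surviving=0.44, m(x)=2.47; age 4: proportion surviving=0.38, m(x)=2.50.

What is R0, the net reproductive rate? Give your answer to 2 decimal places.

8.27

lx·mx by age: 0, 2.9562, 3.2804, 1.0868, 0.95
R0 = Σ lx·mx = 8.2734 → 8.27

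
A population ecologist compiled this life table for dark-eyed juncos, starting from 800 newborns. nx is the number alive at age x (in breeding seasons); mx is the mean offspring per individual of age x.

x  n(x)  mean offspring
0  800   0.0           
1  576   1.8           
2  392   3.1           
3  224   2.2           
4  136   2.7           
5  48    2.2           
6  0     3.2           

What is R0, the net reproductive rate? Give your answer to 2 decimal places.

lx = nx/n0 = nx/800: 1, 0.72, 0.49, 0.28, 0.17, 0.06, 0
lx·mx by age: 0, 1.296, 1.519, 0.616, 0.459, 0.132, 0
R0 = Σ lx·mx = 4.022 → 4.02

4.02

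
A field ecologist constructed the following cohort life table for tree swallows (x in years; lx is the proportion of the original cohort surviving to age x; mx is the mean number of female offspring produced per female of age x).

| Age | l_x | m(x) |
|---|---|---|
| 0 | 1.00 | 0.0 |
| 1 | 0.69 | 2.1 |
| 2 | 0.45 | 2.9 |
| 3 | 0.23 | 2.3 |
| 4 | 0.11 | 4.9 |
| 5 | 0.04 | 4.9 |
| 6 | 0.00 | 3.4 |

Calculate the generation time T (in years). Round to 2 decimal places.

lx·mx: 0, 1.449, 1.305, 0.529, 0.539, 0.196, 0 → R0 = 4.018
x·lx·mx: 0, 1.449, 2.61, 1.587, 2.156, 0.98, 0 → Σ = 8.782
T = 8.782 / 4.018 = 2.185665… → 2.19

2.19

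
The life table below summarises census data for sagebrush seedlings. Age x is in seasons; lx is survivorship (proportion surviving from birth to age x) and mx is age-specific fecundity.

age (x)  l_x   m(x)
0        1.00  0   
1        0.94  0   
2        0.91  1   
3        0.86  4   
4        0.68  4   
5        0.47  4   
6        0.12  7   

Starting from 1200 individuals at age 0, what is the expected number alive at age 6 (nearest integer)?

Expected survivors = N0 · l_6 = 1200 × 0.12 = 144 → 144

144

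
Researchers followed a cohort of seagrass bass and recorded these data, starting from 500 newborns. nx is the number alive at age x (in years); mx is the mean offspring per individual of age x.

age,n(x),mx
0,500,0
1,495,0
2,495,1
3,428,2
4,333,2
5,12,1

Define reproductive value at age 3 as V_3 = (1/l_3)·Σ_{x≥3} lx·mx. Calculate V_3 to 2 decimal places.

lx = nx/n0 = nx/500: 1, 0.99, 0.99, 0.856, 0.666, 0.024
lx·mx for x ≥ 3: 1.712, 1.332, 0.024 → sum = 3.068
V_3 = 3.068 / l_3 = 3.068 / 0.856 = 3.584112… → 3.58

3.58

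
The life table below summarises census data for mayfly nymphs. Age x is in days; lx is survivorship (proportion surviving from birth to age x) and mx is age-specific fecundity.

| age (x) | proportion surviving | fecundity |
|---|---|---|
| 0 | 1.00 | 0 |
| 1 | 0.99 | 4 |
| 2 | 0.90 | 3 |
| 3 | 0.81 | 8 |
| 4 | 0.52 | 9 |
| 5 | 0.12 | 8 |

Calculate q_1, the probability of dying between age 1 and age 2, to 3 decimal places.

q_1 = (l_1 − l_2) / l_1 = (0.99 − 0.9) / 0.99
     = 0.09 / 0.99 = 0.090909… → 0.091

0.091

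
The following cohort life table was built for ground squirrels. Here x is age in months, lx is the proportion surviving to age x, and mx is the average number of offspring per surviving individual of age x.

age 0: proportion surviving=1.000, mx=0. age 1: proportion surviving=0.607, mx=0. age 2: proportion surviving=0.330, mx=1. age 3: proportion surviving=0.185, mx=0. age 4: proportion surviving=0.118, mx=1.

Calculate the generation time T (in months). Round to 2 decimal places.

2.53

lx·mx: 0, 0, 0.33, 0, 0.118 → R0 = 0.448
x·lx·mx: 0, 0, 0.66, 0, 0.472 → Σ = 1.132
T = 1.132 / 0.448 = 2.526786… → 2.53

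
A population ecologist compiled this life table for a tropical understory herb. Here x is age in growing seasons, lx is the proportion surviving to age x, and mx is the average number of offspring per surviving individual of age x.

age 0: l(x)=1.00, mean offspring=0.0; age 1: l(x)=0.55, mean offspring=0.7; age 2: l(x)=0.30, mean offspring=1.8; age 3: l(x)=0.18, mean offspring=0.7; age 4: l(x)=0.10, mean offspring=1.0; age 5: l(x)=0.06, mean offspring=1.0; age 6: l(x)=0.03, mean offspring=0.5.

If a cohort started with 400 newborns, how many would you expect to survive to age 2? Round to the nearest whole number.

120

Expected survivors = N0 · l_2 = 400 × 0.30 = 120 → 120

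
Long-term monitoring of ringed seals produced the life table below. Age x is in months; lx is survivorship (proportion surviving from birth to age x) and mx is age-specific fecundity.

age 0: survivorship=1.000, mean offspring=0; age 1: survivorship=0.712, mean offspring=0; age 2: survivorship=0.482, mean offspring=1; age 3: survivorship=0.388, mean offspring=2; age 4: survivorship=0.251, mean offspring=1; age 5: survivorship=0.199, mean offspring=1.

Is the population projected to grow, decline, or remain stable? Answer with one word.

R0 = Σ lx·mx = 0 + 0 + 0.482 + 0.776 + 0.251 + 0.199 = 1.708
R0 > 1, so the population is growing.

growing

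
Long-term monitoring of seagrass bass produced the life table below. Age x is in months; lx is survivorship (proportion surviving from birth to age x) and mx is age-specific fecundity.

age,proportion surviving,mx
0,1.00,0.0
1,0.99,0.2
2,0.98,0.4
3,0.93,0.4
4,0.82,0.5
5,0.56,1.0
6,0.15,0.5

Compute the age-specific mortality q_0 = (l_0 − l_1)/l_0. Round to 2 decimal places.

q_0 = (l_0 − l_1) / l_0 = (1 − 0.99) / 1
     = 0.01 / 1 = 0.01 → 0.01

0.01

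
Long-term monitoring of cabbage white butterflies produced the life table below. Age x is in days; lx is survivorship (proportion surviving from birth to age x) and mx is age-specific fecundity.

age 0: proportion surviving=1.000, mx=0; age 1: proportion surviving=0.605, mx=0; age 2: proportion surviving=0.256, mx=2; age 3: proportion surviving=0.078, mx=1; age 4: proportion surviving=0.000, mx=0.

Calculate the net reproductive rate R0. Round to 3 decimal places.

lx·mx by age: 0, 0, 0.512, 0.078, 0
R0 = Σ lx·mx = 0.59 → 0.590

0.590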